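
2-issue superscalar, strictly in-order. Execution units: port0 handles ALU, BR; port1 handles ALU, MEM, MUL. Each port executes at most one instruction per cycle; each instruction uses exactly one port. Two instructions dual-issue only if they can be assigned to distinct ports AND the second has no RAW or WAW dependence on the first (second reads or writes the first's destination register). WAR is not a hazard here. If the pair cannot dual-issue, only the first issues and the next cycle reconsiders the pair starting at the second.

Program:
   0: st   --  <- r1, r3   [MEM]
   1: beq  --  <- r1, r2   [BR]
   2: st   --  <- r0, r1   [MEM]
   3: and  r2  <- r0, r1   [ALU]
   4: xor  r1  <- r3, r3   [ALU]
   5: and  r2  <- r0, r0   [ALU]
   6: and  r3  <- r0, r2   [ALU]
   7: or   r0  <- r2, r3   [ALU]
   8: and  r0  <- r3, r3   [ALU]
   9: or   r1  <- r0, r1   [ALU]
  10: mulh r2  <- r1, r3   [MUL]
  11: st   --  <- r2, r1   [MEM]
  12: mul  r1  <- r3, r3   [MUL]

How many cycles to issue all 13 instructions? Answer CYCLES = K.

CYCLES = 10

t=0 i0/i1:st/beq ; pair
t=1 i2/i3:st/and ; pair
t=2 i4/i5:xor/and ; pair
t=3 i6:and ; RAW r3
t=4 i7:or ; WAW r0
t=5 i8:and ; RAW r0
t=6 i9:or ; RAW r1
t=7 i10:mulh ; no-port MUL/MEM
t=8 i11:st ; no-port MEM/MUL
t=9 i12:mul ; tail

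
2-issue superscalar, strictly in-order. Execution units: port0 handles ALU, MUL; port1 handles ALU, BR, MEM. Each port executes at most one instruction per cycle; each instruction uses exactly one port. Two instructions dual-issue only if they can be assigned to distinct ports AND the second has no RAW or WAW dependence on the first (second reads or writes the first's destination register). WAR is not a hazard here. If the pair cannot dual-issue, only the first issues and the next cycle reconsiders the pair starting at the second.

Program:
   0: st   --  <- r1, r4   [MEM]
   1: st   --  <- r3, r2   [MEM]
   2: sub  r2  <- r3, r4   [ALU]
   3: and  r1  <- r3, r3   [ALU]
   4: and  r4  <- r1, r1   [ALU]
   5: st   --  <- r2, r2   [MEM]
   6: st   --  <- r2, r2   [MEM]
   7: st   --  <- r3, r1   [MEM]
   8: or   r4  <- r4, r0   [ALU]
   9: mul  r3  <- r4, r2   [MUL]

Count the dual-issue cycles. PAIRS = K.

c0: i0 st.MEM  no-port MEM/MEM
c1: i1+i2 st.MEM/sub.ALU  dual
c2: i3 and.ALU  RAW r1
c3: i4+i5 and.ALU/st.MEM  dual
c4: i6 st.MEM  no-port MEM/MEM
c5: i7+i8 st.MEM/or.ALU  dual
c6: i9 mul.MUL  tail

PAIRS = 3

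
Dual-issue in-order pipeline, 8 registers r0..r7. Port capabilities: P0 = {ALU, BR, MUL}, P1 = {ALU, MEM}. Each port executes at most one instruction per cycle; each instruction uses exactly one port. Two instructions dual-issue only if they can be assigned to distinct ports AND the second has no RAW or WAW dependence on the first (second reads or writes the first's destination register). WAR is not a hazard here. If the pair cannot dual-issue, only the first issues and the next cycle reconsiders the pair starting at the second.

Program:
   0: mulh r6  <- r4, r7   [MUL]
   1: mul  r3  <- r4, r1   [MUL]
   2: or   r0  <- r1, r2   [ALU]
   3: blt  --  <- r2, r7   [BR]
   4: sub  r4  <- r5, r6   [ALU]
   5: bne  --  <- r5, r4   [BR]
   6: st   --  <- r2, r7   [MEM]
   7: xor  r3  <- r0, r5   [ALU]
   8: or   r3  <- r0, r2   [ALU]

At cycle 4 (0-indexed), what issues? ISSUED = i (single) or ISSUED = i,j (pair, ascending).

ISSUED = 7

[0] i0  mulh.MUL  -- no-port MUL/MUL
[1] i1&i2  mul.MUL+or.ALU  -- pair
[2] i3&i4  blt.BR+sub.ALU  -- pair
[3] i5&i6  bne.BR+st.MEM  -- pair
[4] i7  xor.ALU  -- WAW r3
[5] i8  or.ALU  -- tail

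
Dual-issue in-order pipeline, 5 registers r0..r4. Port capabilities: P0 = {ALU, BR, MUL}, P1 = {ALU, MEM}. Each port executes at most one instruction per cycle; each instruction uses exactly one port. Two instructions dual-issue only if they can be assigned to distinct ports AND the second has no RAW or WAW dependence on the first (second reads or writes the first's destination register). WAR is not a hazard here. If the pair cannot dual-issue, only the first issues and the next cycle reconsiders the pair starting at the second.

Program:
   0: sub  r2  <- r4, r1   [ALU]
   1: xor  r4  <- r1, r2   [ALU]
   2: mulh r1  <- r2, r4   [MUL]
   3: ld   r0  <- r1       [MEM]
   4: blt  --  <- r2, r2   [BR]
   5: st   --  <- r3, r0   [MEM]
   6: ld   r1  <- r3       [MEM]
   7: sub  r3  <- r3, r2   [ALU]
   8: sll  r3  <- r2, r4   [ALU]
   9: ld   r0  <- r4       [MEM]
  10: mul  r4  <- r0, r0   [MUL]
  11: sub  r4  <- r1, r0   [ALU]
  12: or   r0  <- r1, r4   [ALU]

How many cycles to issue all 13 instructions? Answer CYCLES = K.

#0 head=0: sub.ALU i0 RAW r2
#1 head=1: xor.ALU i1 RAW r4
#2 head=2: mulh.MUL i2 RAW r1
#3 head=3: ld.MEM blt.BR i3+i4 dual
#4 head=5: st.MEM i5 no-port MEM/MEM
#5 head=6: ld.MEM sub.ALU i6+i7 dual
#6 head=8: sll.ALU ld.MEM i8+i9 dual
#7 head=10: mul.MUL i10 WAW r4
#8 head=11: sub.ALU i11 RAW r4
#9 head=12: or.ALU i12 tail

CYCLES = 10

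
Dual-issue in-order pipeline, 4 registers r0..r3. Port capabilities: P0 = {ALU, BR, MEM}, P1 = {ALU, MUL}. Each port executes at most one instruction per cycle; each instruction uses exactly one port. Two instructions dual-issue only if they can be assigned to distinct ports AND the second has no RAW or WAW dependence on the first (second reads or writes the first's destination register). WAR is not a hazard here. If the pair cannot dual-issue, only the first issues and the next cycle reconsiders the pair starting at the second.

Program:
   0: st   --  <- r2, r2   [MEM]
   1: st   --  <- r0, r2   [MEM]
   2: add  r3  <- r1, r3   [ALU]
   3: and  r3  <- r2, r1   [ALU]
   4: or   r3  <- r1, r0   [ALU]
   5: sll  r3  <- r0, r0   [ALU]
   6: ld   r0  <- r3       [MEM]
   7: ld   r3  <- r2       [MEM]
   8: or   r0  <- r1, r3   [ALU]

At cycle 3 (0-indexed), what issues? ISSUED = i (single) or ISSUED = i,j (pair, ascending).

t=0 i0:st.MEM ; no-port MEM/MEM
t=1 i1+i2:st.MEM+add.ALU ; dual
t=2 i3:and.ALU ; WAW r3
t=3 i4:or.ALU ; WAW r3
t=4 i5:sll.ALU ; RAW r3
t=5 i6:ld.MEM ; no-port MEM/MEM
t=6 i7:ld.MEM ; RAW r3
t=7 i8:or.ALU ; tail

ISSUED = 4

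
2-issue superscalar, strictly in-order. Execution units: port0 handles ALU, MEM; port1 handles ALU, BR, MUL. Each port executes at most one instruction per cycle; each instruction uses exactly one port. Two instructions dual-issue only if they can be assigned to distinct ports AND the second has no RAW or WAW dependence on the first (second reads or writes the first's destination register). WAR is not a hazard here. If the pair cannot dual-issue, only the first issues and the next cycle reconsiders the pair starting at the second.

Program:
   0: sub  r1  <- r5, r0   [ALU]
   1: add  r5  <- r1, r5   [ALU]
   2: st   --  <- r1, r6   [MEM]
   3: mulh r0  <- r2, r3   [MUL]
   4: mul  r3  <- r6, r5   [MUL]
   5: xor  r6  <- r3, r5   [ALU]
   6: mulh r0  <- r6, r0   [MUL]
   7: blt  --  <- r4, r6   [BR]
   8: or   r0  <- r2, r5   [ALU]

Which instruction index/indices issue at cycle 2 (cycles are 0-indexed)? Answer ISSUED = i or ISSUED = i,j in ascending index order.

  cy0 -> i0 (sub.ALU) RAW r1
  cy1 -> i1/i2 (add.ALU st.MEM) 2-wide
  cy2 -> i3 (mulh.MUL) no-port MUL/MUL
  cy3 -> i4 (mul.MUL) RAW r3
  cy4 -> i5 (xor.ALU) RAW r6
  cy5 -> i6 (mulh.MUL) no-port MUL/BR
  cy6 -> i7/i8 (blt.BR or.ALU) 2-wide

ISSUED = 3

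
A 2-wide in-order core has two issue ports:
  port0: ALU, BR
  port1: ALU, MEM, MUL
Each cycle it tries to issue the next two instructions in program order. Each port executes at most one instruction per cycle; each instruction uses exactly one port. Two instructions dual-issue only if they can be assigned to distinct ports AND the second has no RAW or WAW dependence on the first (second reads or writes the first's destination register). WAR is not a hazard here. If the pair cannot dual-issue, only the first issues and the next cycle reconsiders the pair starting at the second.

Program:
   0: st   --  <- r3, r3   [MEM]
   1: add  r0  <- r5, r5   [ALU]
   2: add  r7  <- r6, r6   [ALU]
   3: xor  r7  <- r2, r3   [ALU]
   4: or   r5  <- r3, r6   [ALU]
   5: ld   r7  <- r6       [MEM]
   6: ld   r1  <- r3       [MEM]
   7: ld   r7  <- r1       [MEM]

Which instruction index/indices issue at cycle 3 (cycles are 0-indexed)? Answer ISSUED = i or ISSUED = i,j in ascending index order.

ISSUED = 5

0. st.MEM add.ALU @i0&i1  | pair
1. add.ALU @i2  | WAW r7
2. xor.ALU or.ALU @i3&i4  | pair
3. ld.MEM @i5  | no-port MEM/MEM
4. ld.MEM @i6  | no-port MEM/MEM
5. ld.MEM @i7  | tail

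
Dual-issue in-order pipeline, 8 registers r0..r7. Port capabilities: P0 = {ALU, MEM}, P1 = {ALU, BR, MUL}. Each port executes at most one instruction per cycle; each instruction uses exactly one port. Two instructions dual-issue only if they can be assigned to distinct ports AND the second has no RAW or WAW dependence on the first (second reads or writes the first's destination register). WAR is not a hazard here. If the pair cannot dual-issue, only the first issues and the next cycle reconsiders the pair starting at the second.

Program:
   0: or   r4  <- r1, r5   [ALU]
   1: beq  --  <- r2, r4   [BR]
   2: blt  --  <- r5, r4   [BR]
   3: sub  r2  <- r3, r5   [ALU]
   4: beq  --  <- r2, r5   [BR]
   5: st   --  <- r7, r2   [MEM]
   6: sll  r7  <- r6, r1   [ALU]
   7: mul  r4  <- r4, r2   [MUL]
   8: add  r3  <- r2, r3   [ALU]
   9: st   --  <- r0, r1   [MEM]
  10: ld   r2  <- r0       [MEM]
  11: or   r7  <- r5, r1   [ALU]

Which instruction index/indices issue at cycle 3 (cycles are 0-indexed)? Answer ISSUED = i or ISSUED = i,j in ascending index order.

#0 head=0: or.ALU i0 RAW r4
#1 head=1: beq.BR i1 no-port BR/BR
#2 head=2: blt.BR sub.ALU i2,i3 dual
#3 head=4: beq.BR st.MEM i4,i5 dual
#4 head=6: sll.ALU mul.MUL i6,i7 dual
#5 head=8: add.ALU st.MEM i8,i9 dual
#6 head=10: ld.MEM or.ALU i10,i11 dual

ISSUED = 4,5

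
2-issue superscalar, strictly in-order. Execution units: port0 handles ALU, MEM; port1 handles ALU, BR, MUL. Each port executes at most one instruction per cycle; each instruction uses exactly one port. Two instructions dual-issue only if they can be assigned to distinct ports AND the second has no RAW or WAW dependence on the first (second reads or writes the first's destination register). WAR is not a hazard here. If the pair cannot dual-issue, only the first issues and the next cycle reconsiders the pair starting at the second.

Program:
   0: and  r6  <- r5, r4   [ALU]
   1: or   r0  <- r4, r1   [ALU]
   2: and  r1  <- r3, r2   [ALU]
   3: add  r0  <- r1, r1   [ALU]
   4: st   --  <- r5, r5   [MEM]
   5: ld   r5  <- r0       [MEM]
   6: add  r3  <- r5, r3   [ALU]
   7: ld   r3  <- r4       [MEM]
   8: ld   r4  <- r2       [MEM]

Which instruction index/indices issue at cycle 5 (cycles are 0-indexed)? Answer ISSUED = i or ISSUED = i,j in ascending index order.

ISSUED = 7

c0: i0,i1 and;or  2-wide
c1: i2 and  RAW r1
c2: i3,i4 add;st  2-wide
c3: i5 ld  RAW r5
c4: i6 add  WAW r3
c5: i7 ld  no-port MEM/MEM
c6: i8 ld  tail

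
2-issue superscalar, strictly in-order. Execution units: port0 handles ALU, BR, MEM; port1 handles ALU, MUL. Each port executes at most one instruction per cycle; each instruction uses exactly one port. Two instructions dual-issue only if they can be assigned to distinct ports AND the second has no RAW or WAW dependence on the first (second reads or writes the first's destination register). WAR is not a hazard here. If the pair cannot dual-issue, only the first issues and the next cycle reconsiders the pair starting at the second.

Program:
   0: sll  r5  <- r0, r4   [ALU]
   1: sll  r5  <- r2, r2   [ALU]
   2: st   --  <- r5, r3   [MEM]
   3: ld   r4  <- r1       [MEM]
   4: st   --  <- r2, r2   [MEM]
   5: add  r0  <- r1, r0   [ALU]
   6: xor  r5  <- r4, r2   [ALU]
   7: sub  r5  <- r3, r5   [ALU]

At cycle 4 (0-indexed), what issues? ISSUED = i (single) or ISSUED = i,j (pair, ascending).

ISSUED = 4,5

t=0 i0:sll ; WAW r5
t=1 i1:sll ; RAW r5
t=2 i2:st ; no-port MEM/MEM
t=3 i3:ld ; no-port MEM/MEM
t=4 i4+i5:st+add ; pair
t=5 i6:xor ; RAW+WAW r5
t=6 i7:sub ; tail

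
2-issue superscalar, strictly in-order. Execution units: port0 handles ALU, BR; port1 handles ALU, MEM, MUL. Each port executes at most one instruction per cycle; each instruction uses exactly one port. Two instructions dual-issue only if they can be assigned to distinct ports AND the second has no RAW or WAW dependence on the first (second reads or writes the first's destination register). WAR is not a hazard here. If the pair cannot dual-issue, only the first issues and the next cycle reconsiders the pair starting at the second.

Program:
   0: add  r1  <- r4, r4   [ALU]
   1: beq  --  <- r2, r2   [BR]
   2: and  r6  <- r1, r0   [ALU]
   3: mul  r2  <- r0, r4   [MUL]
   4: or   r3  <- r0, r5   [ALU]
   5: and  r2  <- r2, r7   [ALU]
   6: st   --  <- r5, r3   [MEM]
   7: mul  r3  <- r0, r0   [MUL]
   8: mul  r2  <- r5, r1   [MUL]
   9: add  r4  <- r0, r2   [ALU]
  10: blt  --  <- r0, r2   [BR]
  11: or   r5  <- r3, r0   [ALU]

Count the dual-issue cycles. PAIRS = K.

[0] i0&i1  add beq  -- 2-wide
[1] i2&i3  and mul  -- 2-wide
[2] i4&i5  or and  -- 2-wide
[3] i6  st  -- no-port MEM/MUL
[4] i7  mul  -- no-port MUL/MUL
[5] i8  mul  -- RAW r2
[6] i9&i10  add blt  -- 2-wide
[7] i11  or  -- tail

PAIRS = 4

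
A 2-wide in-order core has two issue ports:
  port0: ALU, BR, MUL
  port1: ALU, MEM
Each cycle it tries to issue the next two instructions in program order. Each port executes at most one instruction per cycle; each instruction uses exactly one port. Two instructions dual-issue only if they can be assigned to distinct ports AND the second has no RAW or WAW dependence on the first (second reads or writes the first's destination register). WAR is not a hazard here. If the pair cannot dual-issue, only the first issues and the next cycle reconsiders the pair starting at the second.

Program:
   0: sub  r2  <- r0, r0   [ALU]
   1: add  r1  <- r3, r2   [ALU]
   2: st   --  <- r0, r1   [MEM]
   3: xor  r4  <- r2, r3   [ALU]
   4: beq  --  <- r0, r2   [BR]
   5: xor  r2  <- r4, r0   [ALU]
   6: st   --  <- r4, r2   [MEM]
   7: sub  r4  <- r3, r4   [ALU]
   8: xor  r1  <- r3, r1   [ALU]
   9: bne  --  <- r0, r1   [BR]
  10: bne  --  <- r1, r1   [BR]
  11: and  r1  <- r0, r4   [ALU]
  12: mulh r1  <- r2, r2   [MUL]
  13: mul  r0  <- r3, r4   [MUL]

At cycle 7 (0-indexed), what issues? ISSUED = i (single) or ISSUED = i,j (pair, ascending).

#0 head=0: sub i0 RAW r2
#1 head=1: add i1 RAW r1
#2 head=2: st+xor i2/i3 2-wide
#3 head=4: beq+xor i4/i5 2-wide
#4 head=6: st+sub i6/i7 2-wide
#5 head=8: xor i8 RAW r1
#6 head=9: bne i9 no-port BR/BR
#7 head=10: bne+and i10/i11 2-wide
#8 head=12: mulh i12 no-port MUL/MUL
#9 head=13: mul i13 tail

ISSUED = 10,11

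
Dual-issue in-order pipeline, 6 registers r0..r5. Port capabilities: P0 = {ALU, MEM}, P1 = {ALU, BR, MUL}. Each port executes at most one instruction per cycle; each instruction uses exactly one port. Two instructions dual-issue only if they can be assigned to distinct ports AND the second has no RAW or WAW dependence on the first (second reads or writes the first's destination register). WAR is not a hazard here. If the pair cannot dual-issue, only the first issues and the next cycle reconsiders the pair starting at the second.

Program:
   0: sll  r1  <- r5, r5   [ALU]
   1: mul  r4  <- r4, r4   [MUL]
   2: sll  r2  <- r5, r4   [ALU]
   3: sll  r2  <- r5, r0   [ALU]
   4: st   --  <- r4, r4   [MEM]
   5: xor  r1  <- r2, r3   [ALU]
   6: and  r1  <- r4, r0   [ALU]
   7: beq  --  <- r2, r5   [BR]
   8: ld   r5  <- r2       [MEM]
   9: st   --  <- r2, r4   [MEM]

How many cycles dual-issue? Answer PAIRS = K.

#0 head=0: sll.ALU;mul.MUL i0&i1 2-wide
#1 head=2: sll.ALU i2 WAW r2
#2 head=3: sll.ALU;st.MEM i3&i4 2-wide
#3 head=5: xor.ALU i5 WAW r1
#4 head=6: and.ALU;beq.BR i6&i7 2-wide
#5 head=8: ld.MEM i8 no-port MEM/MEM
#6 head=9: st.MEM i9 tail

PAIRS = 3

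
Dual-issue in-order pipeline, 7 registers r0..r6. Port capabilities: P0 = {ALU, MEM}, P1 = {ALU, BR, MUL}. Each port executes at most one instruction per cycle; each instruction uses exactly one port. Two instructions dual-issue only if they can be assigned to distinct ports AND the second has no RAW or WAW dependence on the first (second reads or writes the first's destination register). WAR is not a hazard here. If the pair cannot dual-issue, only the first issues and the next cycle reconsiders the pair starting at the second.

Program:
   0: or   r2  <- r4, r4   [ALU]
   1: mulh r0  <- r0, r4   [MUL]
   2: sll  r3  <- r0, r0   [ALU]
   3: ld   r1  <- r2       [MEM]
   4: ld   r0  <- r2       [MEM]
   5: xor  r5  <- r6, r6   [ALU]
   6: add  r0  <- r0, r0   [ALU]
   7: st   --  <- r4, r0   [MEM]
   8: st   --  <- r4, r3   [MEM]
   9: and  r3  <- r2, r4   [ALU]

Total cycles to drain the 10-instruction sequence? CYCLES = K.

CYCLES = 6

[0] i0&i1  or+mulh  -- pair
[1] i2&i3  sll+ld  -- pair
[2] i4&i5  ld+xor  -- pair
[3] i6  add  -- RAW r0
[4] i7  st  -- no-port MEM/MEM
[5] i8&i9  st+and  -- pair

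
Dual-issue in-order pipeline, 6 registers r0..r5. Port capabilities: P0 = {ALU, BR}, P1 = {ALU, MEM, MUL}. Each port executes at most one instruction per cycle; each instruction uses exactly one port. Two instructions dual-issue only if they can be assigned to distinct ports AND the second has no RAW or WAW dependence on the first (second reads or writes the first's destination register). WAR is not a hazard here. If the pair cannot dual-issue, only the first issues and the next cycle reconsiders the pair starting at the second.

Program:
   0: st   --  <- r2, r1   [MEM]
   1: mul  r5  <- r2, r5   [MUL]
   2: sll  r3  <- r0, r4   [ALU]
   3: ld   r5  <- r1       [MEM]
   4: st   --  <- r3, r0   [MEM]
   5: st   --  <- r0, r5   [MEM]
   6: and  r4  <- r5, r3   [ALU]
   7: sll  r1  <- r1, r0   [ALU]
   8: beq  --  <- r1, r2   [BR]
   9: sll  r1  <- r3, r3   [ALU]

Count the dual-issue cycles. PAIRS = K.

PAIRS = 3

  cy0 -> i0 (st.MEM) no-port MEM/MUL
  cy1 -> i1&i2 (mul.MUL;sll.ALU) 2-wide
  cy2 -> i3 (ld.MEM) no-port MEM/MEM
  cy3 -> i4 (st.MEM) no-port MEM/MEM
  cy4 -> i5&i6 (st.MEM;and.ALU) 2-wide
  cy5 -> i7 (sll.ALU) RAW r1
  cy6 -> i8&i9 (beq.BR;sll.ALU) 2-wide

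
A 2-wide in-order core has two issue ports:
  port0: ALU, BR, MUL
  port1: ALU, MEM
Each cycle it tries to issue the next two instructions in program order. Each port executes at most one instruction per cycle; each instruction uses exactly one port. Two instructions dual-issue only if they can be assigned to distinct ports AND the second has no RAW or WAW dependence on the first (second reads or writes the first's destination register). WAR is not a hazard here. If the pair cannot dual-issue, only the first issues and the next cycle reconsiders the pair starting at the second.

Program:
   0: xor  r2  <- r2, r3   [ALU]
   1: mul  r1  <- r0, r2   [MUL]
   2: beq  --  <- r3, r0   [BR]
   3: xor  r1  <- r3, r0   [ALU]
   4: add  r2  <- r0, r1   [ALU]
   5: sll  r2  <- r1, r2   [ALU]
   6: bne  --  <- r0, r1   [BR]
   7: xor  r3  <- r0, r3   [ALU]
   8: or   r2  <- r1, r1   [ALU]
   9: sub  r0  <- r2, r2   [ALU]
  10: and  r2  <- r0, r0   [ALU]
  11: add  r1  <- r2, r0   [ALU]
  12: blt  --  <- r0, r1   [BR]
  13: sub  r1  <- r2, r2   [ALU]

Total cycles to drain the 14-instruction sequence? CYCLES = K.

[0] i0  xor.ALU  -- RAW r2
[1] i1  mul.MUL  -- no-port MUL/BR
[2] i2,i3  beq.BR+xor.ALU  -- dual
[3] i4  add.ALU  -- RAW+WAW r2
[4] i5,i6  sll.ALU+bne.BR  -- dual
[5] i7,i8  xor.ALU+or.ALU  -- dual
[6] i9  sub.ALU  -- RAW r0
[7] i10  and.ALU  -- RAW r2
[8] i11  add.ALU  -- RAW r1
[9] i12,i13  blt.BR+sub.ALU  -- dual

CYCLES = 10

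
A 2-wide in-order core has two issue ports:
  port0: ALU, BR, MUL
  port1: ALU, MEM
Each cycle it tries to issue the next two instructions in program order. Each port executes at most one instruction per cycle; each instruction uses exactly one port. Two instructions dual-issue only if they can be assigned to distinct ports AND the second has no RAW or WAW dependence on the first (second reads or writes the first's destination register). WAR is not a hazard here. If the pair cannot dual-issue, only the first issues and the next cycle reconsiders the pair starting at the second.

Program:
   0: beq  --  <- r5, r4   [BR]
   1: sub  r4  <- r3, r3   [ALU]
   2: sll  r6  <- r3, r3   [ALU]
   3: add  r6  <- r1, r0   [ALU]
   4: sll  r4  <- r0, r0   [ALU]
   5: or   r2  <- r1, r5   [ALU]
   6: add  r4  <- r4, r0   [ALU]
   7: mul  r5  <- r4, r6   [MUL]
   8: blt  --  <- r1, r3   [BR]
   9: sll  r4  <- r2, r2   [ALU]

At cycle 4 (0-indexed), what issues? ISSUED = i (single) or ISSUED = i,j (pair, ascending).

#0 head=0: beq+sub i0/i1 pair
#1 head=2: sll i2 WAW r6
#2 head=3: add+sll i3/i4 pair
#3 head=5: or+add i5/i6 pair
#4 head=7: mul i7 no-port MUL/BR
#5 head=8: blt+sll i8/i9 pair

ISSUED = 7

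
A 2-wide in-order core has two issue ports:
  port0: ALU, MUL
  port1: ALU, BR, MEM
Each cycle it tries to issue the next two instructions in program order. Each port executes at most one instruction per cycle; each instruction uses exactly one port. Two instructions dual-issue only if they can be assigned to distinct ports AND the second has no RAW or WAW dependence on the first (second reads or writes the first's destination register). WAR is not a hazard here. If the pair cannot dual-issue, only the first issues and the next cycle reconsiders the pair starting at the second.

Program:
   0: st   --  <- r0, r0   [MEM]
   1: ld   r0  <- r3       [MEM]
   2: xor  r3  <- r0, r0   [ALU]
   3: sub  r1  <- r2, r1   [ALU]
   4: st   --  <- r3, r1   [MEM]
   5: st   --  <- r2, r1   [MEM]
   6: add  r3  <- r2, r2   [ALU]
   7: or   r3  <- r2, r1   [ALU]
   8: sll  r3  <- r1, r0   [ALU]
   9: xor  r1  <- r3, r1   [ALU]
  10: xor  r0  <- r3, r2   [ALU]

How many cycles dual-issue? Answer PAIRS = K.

[0] i0  st  -- no-port MEM/MEM
[1] i1  ld  -- RAW r0
[2] i2+i3  xor sub  -- 2-wide
[3] i4  st  -- no-port MEM/MEM
[4] i5+i6  st add  -- 2-wide
[5] i7  or  -- WAW r3
[6] i8  sll  -- RAW r3
[7] i9+i10  xor xor  -- 2-wide

PAIRS = 3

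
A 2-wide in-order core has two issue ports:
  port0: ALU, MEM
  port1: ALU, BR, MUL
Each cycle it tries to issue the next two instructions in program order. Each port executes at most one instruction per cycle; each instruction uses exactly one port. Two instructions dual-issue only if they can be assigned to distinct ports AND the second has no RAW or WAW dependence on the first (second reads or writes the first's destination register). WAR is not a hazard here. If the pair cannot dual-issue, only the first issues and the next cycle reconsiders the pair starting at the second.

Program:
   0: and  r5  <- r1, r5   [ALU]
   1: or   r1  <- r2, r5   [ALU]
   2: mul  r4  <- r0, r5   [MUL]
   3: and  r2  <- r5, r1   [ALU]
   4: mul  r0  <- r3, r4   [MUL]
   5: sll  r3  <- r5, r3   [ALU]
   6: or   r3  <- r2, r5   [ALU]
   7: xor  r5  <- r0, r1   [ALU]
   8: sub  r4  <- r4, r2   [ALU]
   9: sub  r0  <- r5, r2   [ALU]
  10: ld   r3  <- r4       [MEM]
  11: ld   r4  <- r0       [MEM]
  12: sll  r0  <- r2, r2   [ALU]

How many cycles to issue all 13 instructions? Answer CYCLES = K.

CYCLES = 8

  cy0 -> i0 (and.ALU) RAW r5
  cy1 -> i1/i2 (or.ALU/mul.MUL) 2-wide
  cy2 -> i3/i4 (and.ALU/mul.MUL) 2-wide
  cy3 -> i5 (sll.ALU) WAW r3
  cy4 -> i6/i7 (or.ALU/xor.ALU) 2-wide
  cy5 -> i8/i9 (sub.ALU/sub.ALU) 2-wide
  cy6 -> i10 (ld.MEM) no-port MEM/MEM
  cy7 -> i11/i12 (ld.MEM/sll.ALU) 2-wide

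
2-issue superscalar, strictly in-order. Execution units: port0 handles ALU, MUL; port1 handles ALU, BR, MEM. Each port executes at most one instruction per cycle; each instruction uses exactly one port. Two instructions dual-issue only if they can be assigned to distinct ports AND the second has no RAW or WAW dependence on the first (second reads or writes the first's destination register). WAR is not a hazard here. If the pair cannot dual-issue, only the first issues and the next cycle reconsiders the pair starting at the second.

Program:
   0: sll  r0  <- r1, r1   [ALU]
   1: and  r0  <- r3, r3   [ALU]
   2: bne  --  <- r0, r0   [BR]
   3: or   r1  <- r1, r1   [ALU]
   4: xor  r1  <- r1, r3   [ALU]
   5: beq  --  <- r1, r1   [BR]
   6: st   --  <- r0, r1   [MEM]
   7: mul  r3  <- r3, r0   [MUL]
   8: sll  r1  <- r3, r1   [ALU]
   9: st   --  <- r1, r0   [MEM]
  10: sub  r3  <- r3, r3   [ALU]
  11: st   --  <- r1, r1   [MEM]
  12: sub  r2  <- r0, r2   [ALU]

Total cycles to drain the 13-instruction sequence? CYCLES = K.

c0: i0 sll.ALU  WAW r0
c1: i1 and.ALU  RAW r0
c2: i2+i3 bne.BR/or.ALU  pair
c3: i4 xor.ALU  RAW r1
c4: i5 beq.BR  no-port BR/MEM
c5: i6+i7 st.MEM/mul.MUL  pair
c6: i8 sll.ALU  RAW r1
c7: i9+i10 st.MEM/sub.ALU  pair
c8: i11+i12 st.MEM/sub.ALU  pair

CYCLES = 9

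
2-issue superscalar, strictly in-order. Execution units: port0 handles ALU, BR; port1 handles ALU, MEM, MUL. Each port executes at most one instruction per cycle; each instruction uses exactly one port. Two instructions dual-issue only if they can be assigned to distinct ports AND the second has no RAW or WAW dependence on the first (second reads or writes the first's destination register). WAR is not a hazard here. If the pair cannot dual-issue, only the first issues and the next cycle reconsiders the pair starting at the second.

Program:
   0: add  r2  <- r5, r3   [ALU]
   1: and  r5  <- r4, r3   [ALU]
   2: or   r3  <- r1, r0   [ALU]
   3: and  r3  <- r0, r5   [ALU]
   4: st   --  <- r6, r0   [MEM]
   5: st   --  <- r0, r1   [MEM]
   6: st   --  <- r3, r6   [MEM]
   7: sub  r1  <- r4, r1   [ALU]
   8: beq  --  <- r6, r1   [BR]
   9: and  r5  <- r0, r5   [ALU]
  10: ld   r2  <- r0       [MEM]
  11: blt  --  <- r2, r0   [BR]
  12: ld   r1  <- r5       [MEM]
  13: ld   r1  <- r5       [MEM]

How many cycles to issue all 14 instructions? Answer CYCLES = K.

CYCLES = 9

t=0 i0/i1:add.ALU+and.ALU ; dual
t=1 i2:or.ALU ; WAW r3
t=2 i3/i4:and.ALU+st.MEM ; dual
t=3 i5:st.MEM ; no-port MEM/MEM
t=4 i6/i7:st.MEM+sub.ALU ; dual
t=5 i8/i9:beq.BR+and.ALU ; dual
t=6 i10:ld.MEM ; RAW r2
t=7 i11/i12:blt.BR+ld.MEM ; dual
t=8 i13:ld.MEM ; tail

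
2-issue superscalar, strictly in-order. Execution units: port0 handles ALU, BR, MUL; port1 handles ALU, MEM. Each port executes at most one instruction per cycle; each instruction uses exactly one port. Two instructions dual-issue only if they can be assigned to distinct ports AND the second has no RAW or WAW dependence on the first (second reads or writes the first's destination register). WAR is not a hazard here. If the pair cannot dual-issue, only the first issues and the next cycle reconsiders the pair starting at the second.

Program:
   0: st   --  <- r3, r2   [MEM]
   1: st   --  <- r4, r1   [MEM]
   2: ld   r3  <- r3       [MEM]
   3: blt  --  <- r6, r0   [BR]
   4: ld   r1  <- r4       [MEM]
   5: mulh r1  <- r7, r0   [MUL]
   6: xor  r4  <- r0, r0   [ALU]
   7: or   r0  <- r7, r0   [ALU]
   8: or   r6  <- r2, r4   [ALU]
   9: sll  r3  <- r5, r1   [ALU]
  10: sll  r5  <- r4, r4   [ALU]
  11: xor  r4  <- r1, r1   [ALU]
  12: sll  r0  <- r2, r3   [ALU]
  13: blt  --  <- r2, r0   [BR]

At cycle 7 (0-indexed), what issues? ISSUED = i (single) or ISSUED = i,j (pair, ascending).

t=0 i0:st ; no-port MEM/MEM
t=1 i1:st ; no-port MEM/MEM
t=2 i2,i3:ld blt ; dual
t=3 i4:ld ; WAW r1
t=4 i5,i6:mulh xor ; dual
t=5 i7,i8:or or ; dual
t=6 i9,i10:sll sll ; dual
t=7 i11,i12:xor sll ; dual
t=8 i13:blt ; tail

ISSUED = 11,12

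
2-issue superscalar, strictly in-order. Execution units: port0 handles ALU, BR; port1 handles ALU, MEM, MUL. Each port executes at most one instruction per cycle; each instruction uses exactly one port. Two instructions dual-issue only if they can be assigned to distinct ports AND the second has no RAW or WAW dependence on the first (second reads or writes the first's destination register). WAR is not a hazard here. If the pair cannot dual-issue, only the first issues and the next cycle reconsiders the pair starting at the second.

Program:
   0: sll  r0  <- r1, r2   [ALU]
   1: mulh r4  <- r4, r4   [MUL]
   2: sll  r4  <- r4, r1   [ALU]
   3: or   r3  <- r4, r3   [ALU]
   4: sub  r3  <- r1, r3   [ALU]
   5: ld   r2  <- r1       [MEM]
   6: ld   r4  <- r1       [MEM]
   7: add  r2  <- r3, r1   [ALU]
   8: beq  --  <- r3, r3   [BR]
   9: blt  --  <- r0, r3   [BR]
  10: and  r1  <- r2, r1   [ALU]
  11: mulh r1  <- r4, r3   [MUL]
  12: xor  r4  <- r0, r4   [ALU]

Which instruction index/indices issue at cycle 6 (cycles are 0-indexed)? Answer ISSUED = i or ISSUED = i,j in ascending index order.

[0] i0+i1  sll/mulh  -- 2-wide
[1] i2  sll  -- RAW r4
[2] i3  or  -- RAW+WAW r3
[3] i4+i5  sub/ld  -- 2-wide
[4] i6+i7  ld/add  -- 2-wide
[5] i8  beq  -- no-port BR/BR
[6] i9+i10  blt/and  -- 2-wide
[7] i11+i12  mulh/xor  -- 2-wide

ISSUED = 9,10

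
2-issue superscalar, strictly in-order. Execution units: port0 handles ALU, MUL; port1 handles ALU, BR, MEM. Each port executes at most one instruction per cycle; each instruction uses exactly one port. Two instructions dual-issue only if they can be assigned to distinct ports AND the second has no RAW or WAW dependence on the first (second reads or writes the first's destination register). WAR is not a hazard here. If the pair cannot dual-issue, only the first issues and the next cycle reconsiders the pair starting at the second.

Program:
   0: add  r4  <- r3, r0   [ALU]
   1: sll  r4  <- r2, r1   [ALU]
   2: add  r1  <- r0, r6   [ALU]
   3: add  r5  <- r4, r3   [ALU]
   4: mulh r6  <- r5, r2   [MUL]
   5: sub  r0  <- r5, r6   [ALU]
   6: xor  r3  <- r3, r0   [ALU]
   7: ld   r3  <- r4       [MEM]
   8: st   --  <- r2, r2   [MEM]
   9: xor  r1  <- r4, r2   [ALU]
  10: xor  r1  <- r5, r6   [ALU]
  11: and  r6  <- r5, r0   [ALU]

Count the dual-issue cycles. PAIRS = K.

PAIRS = 3

#0 head=0: add i0 WAW r4
#1 head=1: sll+add i1+i2 2-wide
#2 head=3: add i3 RAW r5
#3 head=4: mulh i4 RAW r6
#4 head=5: sub i5 RAW r0
#5 head=6: xor i6 WAW r3
#6 head=7: ld i7 no-port MEM/MEM
#7 head=8: st+xor i8+i9 2-wide
#8 head=10: xor+and i10+i11 2-wide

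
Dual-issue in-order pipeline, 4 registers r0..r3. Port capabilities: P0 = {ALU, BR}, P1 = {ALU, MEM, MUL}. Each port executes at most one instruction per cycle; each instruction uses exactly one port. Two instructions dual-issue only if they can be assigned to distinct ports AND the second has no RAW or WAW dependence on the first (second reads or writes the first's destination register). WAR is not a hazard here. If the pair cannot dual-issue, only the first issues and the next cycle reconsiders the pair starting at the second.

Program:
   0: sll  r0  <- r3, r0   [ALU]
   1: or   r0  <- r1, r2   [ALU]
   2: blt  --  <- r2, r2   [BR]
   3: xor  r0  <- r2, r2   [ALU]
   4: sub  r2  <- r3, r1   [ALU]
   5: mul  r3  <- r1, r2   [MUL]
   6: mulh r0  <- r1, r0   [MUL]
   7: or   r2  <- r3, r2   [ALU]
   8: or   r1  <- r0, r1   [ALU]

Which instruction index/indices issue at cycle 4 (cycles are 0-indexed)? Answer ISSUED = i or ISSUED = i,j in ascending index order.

  cy0 -> i0 (sll.ALU) WAW r0
  cy1 -> i1+i2 (or.ALU/blt.BR) pair
  cy2 -> i3+i4 (xor.ALU/sub.ALU) pair
  cy3 -> i5 (mul.MUL) no-port MUL/MUL
  cy4 -> i6+i7 (mulh.MUL/or.ALU) pair
  cy5 -> i8 (or.ALU) tail

ISSUED = 6,7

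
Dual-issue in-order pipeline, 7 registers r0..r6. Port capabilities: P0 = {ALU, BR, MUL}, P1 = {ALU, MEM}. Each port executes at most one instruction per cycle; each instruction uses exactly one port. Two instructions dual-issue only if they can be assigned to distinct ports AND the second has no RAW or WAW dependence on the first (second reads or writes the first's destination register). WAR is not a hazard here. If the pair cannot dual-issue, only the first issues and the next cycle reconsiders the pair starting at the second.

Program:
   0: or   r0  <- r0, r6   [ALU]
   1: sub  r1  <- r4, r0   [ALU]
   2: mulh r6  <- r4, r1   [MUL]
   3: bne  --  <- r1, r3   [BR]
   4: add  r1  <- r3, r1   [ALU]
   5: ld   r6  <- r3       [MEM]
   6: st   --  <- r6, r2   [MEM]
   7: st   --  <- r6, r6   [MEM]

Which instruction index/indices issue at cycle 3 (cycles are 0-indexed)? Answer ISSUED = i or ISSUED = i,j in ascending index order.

ISSUED = 3,4

[0] i0  or  -- RAW r0
[1] i1  sub  -- RAW r1
[2] i2  mulh  -- no-port MUL/BR
[3] i3+i4  bne add  -- dual
[4] i5  ld  -- no-port MEM/MEM
[5] i6  st  -- no-port MEM/MEM
[6] i7  st  -- tail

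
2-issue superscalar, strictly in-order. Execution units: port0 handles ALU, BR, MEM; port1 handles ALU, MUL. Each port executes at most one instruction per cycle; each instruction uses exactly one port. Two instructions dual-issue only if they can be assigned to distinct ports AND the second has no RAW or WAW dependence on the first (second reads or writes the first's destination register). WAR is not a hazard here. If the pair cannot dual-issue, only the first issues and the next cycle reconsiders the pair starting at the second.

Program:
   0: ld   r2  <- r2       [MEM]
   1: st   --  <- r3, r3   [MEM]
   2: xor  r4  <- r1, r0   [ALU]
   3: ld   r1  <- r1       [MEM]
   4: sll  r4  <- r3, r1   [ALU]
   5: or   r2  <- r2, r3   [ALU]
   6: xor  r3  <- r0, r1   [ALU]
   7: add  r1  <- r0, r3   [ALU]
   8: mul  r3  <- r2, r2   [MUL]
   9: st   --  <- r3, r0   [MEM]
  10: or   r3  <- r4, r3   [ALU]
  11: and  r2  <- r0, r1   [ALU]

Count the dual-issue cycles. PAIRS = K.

  cy0 -> i0 (ld) no-port MEM/MEM
  cy1 -> i1&i2 (st xor) 2-wide
  cy2 -> i3 (ld) RAW r1
  cy3 -> i4&i5 (sll or) 2-wide
  cy4 -> i6 (xor) RAW r3
  cy5 -> i7&i8 (add mul) 2-wide
  cy6 -> i9&i10 (st or) 2-wide
  cy7 -> i11 (and) tail

PAIRS = 4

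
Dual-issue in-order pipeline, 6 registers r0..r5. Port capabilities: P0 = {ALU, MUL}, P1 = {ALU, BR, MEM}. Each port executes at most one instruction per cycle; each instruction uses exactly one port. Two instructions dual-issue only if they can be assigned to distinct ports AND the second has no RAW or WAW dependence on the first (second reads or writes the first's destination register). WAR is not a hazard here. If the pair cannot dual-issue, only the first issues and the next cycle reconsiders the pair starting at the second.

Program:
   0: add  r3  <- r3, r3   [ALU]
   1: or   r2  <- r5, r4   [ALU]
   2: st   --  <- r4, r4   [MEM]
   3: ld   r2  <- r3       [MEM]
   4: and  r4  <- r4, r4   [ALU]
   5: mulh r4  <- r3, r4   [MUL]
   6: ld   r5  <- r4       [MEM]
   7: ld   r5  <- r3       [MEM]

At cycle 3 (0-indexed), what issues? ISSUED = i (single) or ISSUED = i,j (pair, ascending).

ISSUED = 5

[0] i0/i1  add;or  -- pair
[1] i2  st  -- no-port MEM/MEM
[2] i3/i4  ld;and  -- pair
[3] i5  mulh  -- RAW r4
[4] i6  ld  -- no-port MEM/MEM
[5] i7  ld  -- tail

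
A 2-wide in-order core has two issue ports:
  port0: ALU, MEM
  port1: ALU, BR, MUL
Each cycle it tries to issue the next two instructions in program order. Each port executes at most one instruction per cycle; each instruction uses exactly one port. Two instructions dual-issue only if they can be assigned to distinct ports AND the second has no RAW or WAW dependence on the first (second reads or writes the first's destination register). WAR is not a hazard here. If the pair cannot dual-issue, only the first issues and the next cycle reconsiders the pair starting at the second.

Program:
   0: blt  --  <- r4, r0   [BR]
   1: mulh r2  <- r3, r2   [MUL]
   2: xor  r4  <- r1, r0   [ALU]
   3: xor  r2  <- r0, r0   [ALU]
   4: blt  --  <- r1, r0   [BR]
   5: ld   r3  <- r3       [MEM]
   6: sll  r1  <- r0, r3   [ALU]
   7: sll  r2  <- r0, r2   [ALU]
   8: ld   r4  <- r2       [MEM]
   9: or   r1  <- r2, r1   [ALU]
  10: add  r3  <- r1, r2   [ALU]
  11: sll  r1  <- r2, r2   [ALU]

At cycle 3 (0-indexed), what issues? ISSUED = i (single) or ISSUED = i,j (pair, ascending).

ISSUED = 5

0. blt @i0  | no-port BR/MUL
1. mulh xor @i1/i2  | pair
2. xor blt @i3/i4  | pair
3. ld @i5  | RAW r3
4. sll sll @i6/i7  | pair
5. ld or @i8/i9  | pair
6. add sll @i10/i11  | pair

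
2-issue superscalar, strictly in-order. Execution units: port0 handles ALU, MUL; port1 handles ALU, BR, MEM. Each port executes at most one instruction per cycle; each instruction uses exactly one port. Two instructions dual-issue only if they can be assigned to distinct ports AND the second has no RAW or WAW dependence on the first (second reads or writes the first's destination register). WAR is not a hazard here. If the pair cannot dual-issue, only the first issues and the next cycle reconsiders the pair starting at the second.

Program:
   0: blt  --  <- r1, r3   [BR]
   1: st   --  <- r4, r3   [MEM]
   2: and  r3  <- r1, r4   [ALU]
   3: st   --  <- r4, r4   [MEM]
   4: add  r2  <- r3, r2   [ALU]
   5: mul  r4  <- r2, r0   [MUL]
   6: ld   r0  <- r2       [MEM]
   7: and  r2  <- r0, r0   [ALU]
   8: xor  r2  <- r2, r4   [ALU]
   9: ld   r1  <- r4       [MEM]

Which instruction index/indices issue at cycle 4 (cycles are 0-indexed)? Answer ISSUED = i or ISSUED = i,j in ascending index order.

t=0 i0:blt ; no-port BR/MEM
t=1 i1,i2:st/and ; 2-wide
t=2 i3,i4:st/add ; 2-wide
t=3 i5,i6:mul/ld ; 2-wide
t=4 i7:and ; RAW+WAW r2
t=5 i8,i9:xor/ld ; 2-wide

ISSUED = 7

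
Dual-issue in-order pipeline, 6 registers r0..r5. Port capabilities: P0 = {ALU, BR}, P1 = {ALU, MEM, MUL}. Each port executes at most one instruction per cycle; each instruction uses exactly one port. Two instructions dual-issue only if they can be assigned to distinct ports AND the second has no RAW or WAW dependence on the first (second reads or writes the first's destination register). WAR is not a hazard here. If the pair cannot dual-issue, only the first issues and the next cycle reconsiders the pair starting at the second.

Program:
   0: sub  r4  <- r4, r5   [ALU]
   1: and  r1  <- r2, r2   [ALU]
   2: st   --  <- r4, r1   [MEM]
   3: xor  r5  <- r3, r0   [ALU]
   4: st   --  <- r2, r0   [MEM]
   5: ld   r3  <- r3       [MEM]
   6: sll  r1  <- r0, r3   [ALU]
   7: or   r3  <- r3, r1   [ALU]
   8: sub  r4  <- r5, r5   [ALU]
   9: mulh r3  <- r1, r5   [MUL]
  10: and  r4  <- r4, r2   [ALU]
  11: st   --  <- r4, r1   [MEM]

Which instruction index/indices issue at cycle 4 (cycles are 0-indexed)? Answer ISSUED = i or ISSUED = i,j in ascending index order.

0. sub.ALU;and.ALU @i0,i1  | pair
1. st.MEM;xor.ALU @i2,i3  | pair
2. st.MEM @i4  | no-port MEM/MEM
3. ld.MEM @i5  | RAW r3
4. sll.ALU @i6  | RAW r1
5. or.ALU;sub.ALU @i7,i8  | pair
6. mulh.MUL;and.ALU @i9,i10  | pair
7. st.MEM @i11  | tail

ISSUED = 6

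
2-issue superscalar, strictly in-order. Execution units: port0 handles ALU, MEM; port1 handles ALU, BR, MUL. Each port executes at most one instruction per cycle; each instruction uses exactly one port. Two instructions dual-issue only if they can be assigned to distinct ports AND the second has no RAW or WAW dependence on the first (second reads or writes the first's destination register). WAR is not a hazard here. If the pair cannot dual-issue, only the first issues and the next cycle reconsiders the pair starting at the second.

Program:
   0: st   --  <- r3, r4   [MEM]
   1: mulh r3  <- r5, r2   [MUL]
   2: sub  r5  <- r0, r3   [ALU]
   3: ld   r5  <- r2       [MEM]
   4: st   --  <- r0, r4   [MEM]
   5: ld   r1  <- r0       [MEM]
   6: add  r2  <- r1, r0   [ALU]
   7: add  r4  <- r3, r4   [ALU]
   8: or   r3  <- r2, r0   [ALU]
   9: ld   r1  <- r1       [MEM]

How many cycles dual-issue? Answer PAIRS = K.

t=0 i0+i1:st mulh ; pair
t=1 i2:sub ; WAW r5
t=2 i3:ld ; no-port MEM/MEM
t=3 i4:st ; no-port MEM/MEM
t=4 i5:ld ; RAW r1
t=5 i6+i7:add add ; pair
t=6 i8+i9:or ld ; pair

PAIRS = 3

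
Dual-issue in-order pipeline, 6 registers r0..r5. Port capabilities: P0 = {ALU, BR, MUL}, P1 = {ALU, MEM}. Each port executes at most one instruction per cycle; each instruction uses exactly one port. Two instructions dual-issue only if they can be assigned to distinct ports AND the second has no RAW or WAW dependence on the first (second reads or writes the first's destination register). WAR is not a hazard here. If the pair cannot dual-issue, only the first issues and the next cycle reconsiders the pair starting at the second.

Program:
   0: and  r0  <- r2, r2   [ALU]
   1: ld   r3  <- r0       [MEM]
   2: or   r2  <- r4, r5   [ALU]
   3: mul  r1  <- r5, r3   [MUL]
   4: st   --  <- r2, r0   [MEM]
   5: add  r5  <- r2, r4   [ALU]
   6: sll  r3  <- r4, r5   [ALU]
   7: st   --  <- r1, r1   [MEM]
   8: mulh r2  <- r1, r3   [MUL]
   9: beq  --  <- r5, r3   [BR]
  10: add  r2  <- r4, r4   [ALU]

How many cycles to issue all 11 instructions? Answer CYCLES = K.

0. and.ALU @i0  | RAW r0
1. ld.MEM or.ALU @i1/i2  | pair
2. mul.MUL st.MEM @i3/i4  | pair
3. add.ALU @i5  | RAW r5
4. sll.ALU st.MEM @i6/i7  | pair
5. mulh.MUL @i8  | no-port MUL/BR
6. beq.BR add.ALU @i9/i10  | pair

CYCLES = 7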